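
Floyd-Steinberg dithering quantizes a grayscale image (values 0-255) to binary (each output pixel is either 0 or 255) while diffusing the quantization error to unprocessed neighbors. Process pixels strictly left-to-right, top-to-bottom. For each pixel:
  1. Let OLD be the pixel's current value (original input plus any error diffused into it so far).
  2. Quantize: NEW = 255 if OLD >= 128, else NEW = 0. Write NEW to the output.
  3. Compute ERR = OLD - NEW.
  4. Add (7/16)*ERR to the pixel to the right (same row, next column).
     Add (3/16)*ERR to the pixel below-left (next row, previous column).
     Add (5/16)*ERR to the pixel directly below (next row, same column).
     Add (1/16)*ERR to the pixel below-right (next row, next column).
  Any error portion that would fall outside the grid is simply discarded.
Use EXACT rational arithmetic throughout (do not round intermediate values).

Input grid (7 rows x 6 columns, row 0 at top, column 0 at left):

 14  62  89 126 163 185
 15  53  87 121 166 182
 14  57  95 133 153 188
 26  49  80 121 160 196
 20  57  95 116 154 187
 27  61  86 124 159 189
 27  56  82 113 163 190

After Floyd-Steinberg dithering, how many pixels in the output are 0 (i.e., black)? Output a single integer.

Answer: 24

Derivation:
(0,0): OLD=14 → NEW=0, ERR=14
(0,1): OLD=545/8 → NEW=0, ERR=545/8
(0,2): OLD=15207/128 → NEW=0, ERR=15207/128
(0,3): OLD=364497/2048 → NEW=255, ERR=-157743/2048
(0,4): OLD=4236983/32768 → NEW=255, ERR=-4118857/32768
(0,5): OLD=68161281/524288 → NEW=255, ERR=-65532159/524288
(1,0): OLD=4115/128 → NEW=0, ERR=4115/128
(1,1): OLD=114181/1024 → NEW=0, ERR=114181/1024
(1,2): OLD=5332201/32768 → NEW=255, ERR=-3023639/32768
(1,3): OLD=5297589/131072 → NEW=0, ERR=5297589/131072
(1,4): OLD=974354175/8388608 → NEW=0, ERR=974354175/8388608
(1,5): OLD=24951105609/134217728 → NEW=255, ERR=-9274415031/134217728
(2,0): OLD=736519/16384 → NEW=0, ERR=736519/16384
(2,1): OLD=50447165/524288 → NEW=0, ERR=50447165/524288
(2,2): OLD=1030188535/8388608 → NEW=0, ERR=1030188535/8388608
(2,3): OLD=14453258495/67108864 → NEW=255, ERR=-2659501825/67108864
(2,4): OLD=346881792637/2147483648 → NEW=255, ERR=-200726537603/2147483648
(2,5): OLD=4562026516283/34359738368 → NEW=255, ERR=-4199706767557/34359738368
(3,0): OLD=487288343/8388608 → NEW=0, ERR=487288343/8388608
(3,1): OLD=8745561803/67108864 → NEW=255, ERR=-8367198517/67108864
(3,2): OLD=33507614673/536870912 → NEW=0, ERR=33507614673/536870912
(3,3): OLD=4331769913523/34359738368 → NEW=0, ERR=4331769913523/34359738368
(3,4): OLD=44132205685715/274877906944 → NEW=255, ERR=-25961660585005/274877906944
(3,5): OLD=486604224565885/4398046511104 → NEW=0, ERR=486604224565885/4398046511104
(4,0): OLD=15864774649/1073741824 → NEW=0, ERR=15864774649/1073741824
(4,1): OLD=684348680613/17179869184 → NEW=0, ERR=684348680613/17179869184
(4,2): OLD=81241424643167/549755813888 → NEW=255, ERR=-58946307898273/549755813888
(4,3): OLD=832806062285179/8796093022208 → NEW=0, ERR=832806062285179/8796093022208
(4,4): OLD=27377908394373163/140737488355328 → NEW=255, ERR=-8510151136235477/140737488355328
(4,5): OLD=426079812916512077/2251799813685248 → NEW=255, ERR=-148129139573226163/2251799813685248
(5,0): OLD=10743931501247/274877906944 → NEW=0, ERR=10743931501247/274877906944
(5,1): OLD=627756345195695/8796093022208 → NEW=0, ERR=627756345195695/8796093022208
(5,2): OLD=7315409247197813/70368744177664 → NEW=0, ERR=7315409247197813/70368744177664
(5,3): OLD=407642683109890135/2251799813685248 → NEW=255, ERR=-166566269379848105/2251799813685248
(5,4): OLD=456326710335352919/4503599627370496 → NEW=0, ERR=456326710335352919/4503599627370496
(5,5): OLD=15059556013424053443/72057594037927936 → NEW=255, ERR=-3315130466247570237/72057594037927936
(6,0): OLD=7402210261380461/140737488355328 → NEW=0, ERR=7402210261380461/140737488355328
(6,1): OLD=277530117423518057/2251799813685248 → NEW=0, ERR=277530117423518057/2251799813685248
(6,2): OLD=1432136118325468865/9007199254740992 → NEW=255, ERR=-864699691633484095/9007199254740992
(6,3): OLD=10575125669193800349/144115188075855872 → NEW=0, ERR=10575125669193800349/144115188075855872
(6,4): OLD=492339539802049483517/2305843009213693952 → NEW=255, ERR=-95650427547442474243/2305843009213693952
(6,5): OLD=6043428156269621750987/36893488147419103232 → NEW=255, ERR=-3364411321322249573173/36893488147419103232
Output grid:
  Row 0: ...###  (3 black, running=3)
  Row 1: ..#..#  (4 black, running=7)
  Row 2: ...###  (3 black, running=10)
  Row 3: .#..#.  (4 black, running=14)
  Row 4: ..#.##  (3 black, running=17)
  Row 5: ...#.#  (4 black, running=21)
  Row 6: ..#.##  (3 black, running=24)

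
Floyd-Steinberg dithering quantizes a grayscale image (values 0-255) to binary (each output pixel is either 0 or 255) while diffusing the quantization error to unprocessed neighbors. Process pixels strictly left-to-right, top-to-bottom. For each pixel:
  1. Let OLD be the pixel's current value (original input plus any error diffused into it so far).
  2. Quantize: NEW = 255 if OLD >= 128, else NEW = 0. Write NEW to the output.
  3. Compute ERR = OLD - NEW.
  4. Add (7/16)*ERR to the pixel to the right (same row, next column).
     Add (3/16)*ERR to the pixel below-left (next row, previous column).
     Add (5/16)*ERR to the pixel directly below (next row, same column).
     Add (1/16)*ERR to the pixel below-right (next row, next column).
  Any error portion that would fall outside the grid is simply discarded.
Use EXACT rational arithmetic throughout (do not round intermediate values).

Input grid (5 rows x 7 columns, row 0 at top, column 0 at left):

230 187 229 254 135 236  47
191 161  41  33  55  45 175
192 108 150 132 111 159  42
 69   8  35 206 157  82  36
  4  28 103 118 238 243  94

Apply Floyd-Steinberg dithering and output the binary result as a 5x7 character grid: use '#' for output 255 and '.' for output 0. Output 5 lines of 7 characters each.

(0,0): OLD=230 → NEW=255, ERR=-25
(0,1): OLD=2817/16 → NEW=255, ERR=-1263/16
(0,2): OLD=49783/256 → NEW=255, ERR=-15497/256
(0,3): OLD=931905/4096 → NEW=255, ERR=-112575/4096
(0,4): OLD=8059335/65536 → NEW=0, ERR=8059335/65536
(0,5): OLD=303879281/1048576 → NEW=255, ERR=36492401/1048576
(0,6): OLD=1043975959/16777216 → NEW=0, ERR=1043975959/16777216
(1,0): OLD=43107/256 → NEW=255, ERR=-22173/256
(1,1): OLD=175157/2048 → NEW=0, ERR=175157/2048
(1,2): OLD=3238361/65536 → NEW=0, ERR=3238361/65536
(1,3): OLD=17119077/262144 → NEW=0, ERR=17119077/262144
(1,4): OLD=2127485839/16777216 → NEW=0, ERR=2127485839/16777216
(1,5): OLD=17543253055/134217728 → NEW=255, ERR=-16682267585/134217728
(1,6): OLD=305463830993/2147483648 → NEW=255, ERR=-242144499247/2147483648
(2,0): OLD=5930007/32768 → NEW=255, ERR=-2425833/32768
(2,1): OLD=111348461/1048576 → NEW=0, ERR=111348461/1048576
(2,2): OLD=3850199815/16777216 → NEW=255, ERR=-427990265/16777216
(2,3): OLD=22563565455/134217728 → NEW=255, ERR=-11661955185/134217728
(2,4): OLD=100277298431/1073741824 → NEW=0, ERR=100277298431/1073741824
(2,5): OLD=5078383861397/34359738368 → NEW=255, ERR=-3683349422443/34359738368
(2,6): OLD=-26335922215325/549755813888 → NEW=0, ERR=-26335922215325/549755813888
(3,0): OLD=1103540007/16777216 → NEW=0, ERR=1103540007/16777216
(3,1): OLD=8127071643/134217728 → NEW=0, ERR=8127071643/134217728
(3,2): OLD=47099278017/1073741824 → NEW=0, ERR=47099278017/1073741824
(3,3): OLD=918927577239/4294967296 → NEW=255, ERR=-176289083241/4294967296
(3,4): OLD=78448333073191/549755813888 → NEW=255, ERR=-61739399468249/549755813888
(3,5): OLD=-16614956050715/4398046511104 → NEW=0, ERR=-16614956050715/4398046511104
(3,6): OLD=892064483355195/70368744177664 → NEW=0, ERR=892064483355195/70368744177664
(4,0): OLD=77112749801/2147483648 → NEW=0, ERR=77112749801/2147483648
(4,1): OLD=2575876443349/34359738368 → NEW=0, ERR=2575876443349/34359738368
(4,2): OLD=80041460759451/549755813888 → NEW=255, ERR=-60146271781989/549755813888
(4,3): OLD=171493346406169/4398046511104 → NEW=0, ERR=171493346406169/4398046511104
(4,4): OLD=7624136835503163/35184372088832 → NEW=255, ERR=-1347878047148997/35184372088832
(4,5): OLD=248167738536744187/1125899906842624 → NEW=255, ERR=-38936737708124933/1125899906842624
(4,6): OLD=1487908025853864525/18014398509481984 → NEW=0, ERR=1487908025853864525/18014398509481984
Row 0: ####.#.
Row 1: #....##
Row 2: #.##.#.
Row 3: ...##..
Row 4: ..#.##.

Answer: ####.#.
#....##
#.##.#.
...##..
..#.##.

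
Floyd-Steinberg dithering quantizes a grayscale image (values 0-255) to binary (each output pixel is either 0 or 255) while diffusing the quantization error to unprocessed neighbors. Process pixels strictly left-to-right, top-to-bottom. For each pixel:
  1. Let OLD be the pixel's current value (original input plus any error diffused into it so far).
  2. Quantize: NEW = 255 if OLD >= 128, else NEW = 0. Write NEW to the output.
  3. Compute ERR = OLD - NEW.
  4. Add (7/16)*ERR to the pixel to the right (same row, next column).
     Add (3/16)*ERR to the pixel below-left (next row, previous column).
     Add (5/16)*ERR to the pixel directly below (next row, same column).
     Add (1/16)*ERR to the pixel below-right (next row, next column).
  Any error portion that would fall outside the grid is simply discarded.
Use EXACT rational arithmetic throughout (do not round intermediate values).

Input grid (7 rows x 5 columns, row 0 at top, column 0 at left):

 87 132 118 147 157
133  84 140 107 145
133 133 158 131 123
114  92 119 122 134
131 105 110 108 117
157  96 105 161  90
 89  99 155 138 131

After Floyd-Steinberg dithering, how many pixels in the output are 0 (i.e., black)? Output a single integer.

Answer: 19

Derivation:
(0,0): OLD=87 → NEW=0, ERR=87
(0,1): OLD=2721/16 → NEW=255, ERR=-1359/16
(0,2): OLD=20695/256 → NEW=0, ERR=20695/256
(0,3): OLD=746977/4096 → NEW=255, ERR=-297503/4096
(0,4): OLD=8206631/65536 → NEW=0, ERR=8206631/65536
(1,0): OLD=36931/256 → NEW=255, ERR=-28349/256
(1,1): OLD=60629/2048 → NEW=0, ERR=60629/2048
(1,2): OLD=10439033/65536 → NEW=255, ERR=-6272647/65536
(1,3): OLD=18601669/262144 → NEW=0, ERR=18601669/262144
(1,4): OLD=883478191/4194304 → NEW=255, ERR=-186069329/4194304
(2,0): OLD=3406071/32768 → NEW=0, ERR=3406071/32768
(2,1): OLD=170770957/1048576 → NEW=255, ERR=-96615923/1048576
(2,2): OLD=1726938983/16777216 → NEW=0, ERR=1726938983/16777216
(2,3): OLD=49367522117/268435456 → NEW=255, ERR=-19083519163/268435456
(2,4): OLD=354202267043/4294967296 → NEW=0, ERR=354202267043/4294967296
(3,0): OLD=2167726215/16777216 → NEW=255, ERR=-2110463865/16777216
(3,1): OLD=4559133179/134217728 → NEW=0, ERR=4559133179/134217728
(3,2): OLD=631099857593/4294967296 → NEW=255, ERR=-464116802887/4294967296
(3,3): OLD=639122523665/8589934592 → NEW=0, ERR=639122523665/8589934592
(3,4): OLD=25822027488117/137438953472 → NEW=255, ERR=-9224905647243/137438953472
(4,0): OLD=210579202825/2147483648 → NEW=0, ERR=210579202825/2147483648
(4,1): OLD=8960486047369/68719476736 → NEW=255, ERR=-8562980520311/68719476736
(4,2): OLD=41549287937831/1099511627776 → NEW=0, ERR=41549287937831/1099511627776
(4,3): OLD=2259627886434441/17592186044416 → NEW=255, ERR=-2226379554891639/17592186044416
(4,4): OLD=12752898705135679/281474976710656 → NEW=0, ERR=12752898705135679/281474976710656
(5,0): OLD=180627056451899/1099511627776 → NEW=255, ERR=-99748408630981/1099511627776
(5,1): OLD=269018486941041/8796093022208 → NEW=0, ERR=269018486941041/8796093022208
(5,2): OLD=27773812728945401/281474976710656 → NEW=0, ERR=27773812728945401/281474976710656
(5,3): OLD=197570294636357079/1125899906842624 → NEW=255, ERR=-89534181608512041/1125899906842624
(5,4): OLD=1107126277183442957/18014398509481984 → NEW=0, ERR=1107126277183442957/18014398509481984
(6,0): OLD=9342755579208075/140737488355328 → NEW=0, ERR=9342755579208075/140737488355328
(6,1): OLD=677483744706463781/4503599627370496 → NEW=255, ERR=-470934160273012699/4503599627370496
(6,2): OLD=9157620258295041767/72057594037927936 → NEW=0, ERR=9157620258295041767/72057594037927936
(6,3): OLD=214951182713897660077/1152921504606846976 → NEW=255, ERR=-79043800960848318803/1152921504606846976
(6,4): OLD=2125814273661598446331/18446744073709551616 → NEW=0, ERR=2125814273661598446331/18446744073709551616
Output grid:
  Row 0: .#.#.  (3 black, running=3)
  Row 1: #.#.#  (2 black, running=5)
  Row 2: .#.#.  (3 black, running=8)
  Row 3: #.#.#  (2 black, running=10)
  Row 4: .#.#.  (3 black, running=13)
  Row 5: #..#.  (3 black, running=16)
  Row 6: .#.#.  (3 black, running=19)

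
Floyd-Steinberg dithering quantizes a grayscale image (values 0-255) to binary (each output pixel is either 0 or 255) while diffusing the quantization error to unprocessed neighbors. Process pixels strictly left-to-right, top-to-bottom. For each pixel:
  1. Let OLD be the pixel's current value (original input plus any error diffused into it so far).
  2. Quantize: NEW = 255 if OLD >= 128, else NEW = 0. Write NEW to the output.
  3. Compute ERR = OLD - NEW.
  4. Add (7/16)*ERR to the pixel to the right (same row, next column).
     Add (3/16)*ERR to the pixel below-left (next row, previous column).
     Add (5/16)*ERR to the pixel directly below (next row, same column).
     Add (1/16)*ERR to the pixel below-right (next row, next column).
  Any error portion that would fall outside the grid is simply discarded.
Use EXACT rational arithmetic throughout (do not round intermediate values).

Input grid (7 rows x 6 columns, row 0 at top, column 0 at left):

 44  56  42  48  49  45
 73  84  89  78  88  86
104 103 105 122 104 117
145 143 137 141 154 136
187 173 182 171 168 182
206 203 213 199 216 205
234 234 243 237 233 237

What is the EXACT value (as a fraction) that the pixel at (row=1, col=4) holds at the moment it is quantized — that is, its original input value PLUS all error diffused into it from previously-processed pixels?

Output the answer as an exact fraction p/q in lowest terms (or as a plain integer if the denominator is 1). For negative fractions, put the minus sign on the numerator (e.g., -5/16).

(0,0): OLD=44 → NEW=0, ERR=44
(0,1): OLD=301/4 → NEW=0, ERR=301/4
(0,2): OLD=4795/64 → NEW=0, ERR=4795/64
(0,3): OLD=82717/1024 → NEW=0, ERR=82717/1024
(0,4): OLD=1381835/16384 → NEW=0, ERR=1381835/16384
(0,5): OLD=21469325/262144 → NEW=0, ERR=21469325/262144
(1,0): OLD=6455/64 → NEW=0, ERR=6455/64
(1,1): OLD=86241/512 → NEW=255, ERR=-44319/512
(1,2): OLD=1546517/16384 → NEW=0, ERR=1546517/16384
(1,3): OLD=10815809/65536 → NEW=255, ERR=-5895871/65536
(1,4): OLD=400144691/4194304 → NEW=0, ERR=400144691/4194304
Target (1,4): original=88, with diffused error = 400144691/4194304

Answer: 400144691/4194304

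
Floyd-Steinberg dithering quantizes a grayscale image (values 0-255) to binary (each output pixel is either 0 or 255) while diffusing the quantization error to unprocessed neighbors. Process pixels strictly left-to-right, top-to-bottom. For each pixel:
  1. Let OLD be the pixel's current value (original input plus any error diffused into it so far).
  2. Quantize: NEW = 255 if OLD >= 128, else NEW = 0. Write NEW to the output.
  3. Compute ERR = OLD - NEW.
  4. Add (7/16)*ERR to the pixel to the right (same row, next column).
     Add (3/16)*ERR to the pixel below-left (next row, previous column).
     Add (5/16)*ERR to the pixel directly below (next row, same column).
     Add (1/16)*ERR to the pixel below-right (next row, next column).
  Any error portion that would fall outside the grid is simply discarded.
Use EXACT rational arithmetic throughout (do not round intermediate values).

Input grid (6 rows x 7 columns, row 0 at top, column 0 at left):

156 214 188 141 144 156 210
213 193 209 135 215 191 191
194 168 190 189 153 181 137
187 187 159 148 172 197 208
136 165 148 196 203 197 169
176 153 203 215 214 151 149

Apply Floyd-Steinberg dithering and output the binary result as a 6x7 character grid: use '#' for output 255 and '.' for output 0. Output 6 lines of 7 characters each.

(0,0): OLD=156 → NEW=255, ERR=-99
(0,1): OLD=2731/16 → NEW=255, ERR=-1349/16
(0,2): OLD=38685/256 → NEW=255, ERR=-26595/256
(0,3): OLD=391371/4096 → NEW=0, ERR=391371/4096
(0,4): OLD=12176781/65536 → NEW=255, ERR=-4534899/65536
(0,5): OLD=131833563/1048576 → NEW=0, ERR=131833563/1048576
(0,6): OLD=4446050301/16777216 → NEW=255, ERR=167860221/16777216
(1,0): OLD=42561/256 → NEW=255, ERR=-22719/256
(1,1): OLD=209223/2048 → NEW=0, ERR=209223/2048
(1,2): OLD=15327315/65536 → NEW=255, ERR=-1384365/65536
(1,3): OLD=35690967/262144 → NEW=255, ERR=-31155753/262144
(1,4): OLD=2867640101/16777216 → NEW=255, ERR=-1410549979/16777216
(1,5): OLD=25643326901/134217728 → NEW=255, ERR=-8582193739/134217728
(1,6): OLD=373683125499/2147483648 → NEW=255, ERR=-173925204741/2147483648
(2,0): OLD=6075901/32768 → NEW=255, ERR=-2279939/32768
(2,1): OLD=167748143/1048576 → NEW=255, ERR=-99638737/1048576
(2,2): OLD=2112703821/16777216 → NEW=0, ERR=2112703821/16777216
(2,3): OLD=25483669797/134217728 → NEW=255, ERR=-8741850843/134217728
(2,4): OLD=84625858165/1073741824 → NEW=0, ERR=84625858165/1073741824
(2,5): OLD=6014973148263/34359738368 → NEW=255, ERR=-2746760135577/34359738368
(2,6): OLD=39978167577153/549755813888 → NEW=0, ERR=39978167577153/549755813888
(3,0): OLD=2473632941/16777216 → NEW=255, ERR=-1804557139/16777216
(3,1): OLD=17382607017/134217728 → NEW=255, ERR=-16842913623/134217728
(3,2): OLD=134539173323/1073741824 → NEW=0, ERR=134539173323/1073741824
(3,3): OLD=880952859453/4294967296 → NEW=255, ERR=-214263801027/4294967296
(3,4): OLD=85621170215085/549755813888 → NEW=255, ERR=-54566562326355/549755813888
(3,5): OLD=647193260178135/4398046511104 → NEW=255, ERR=-474308600153385/4398046511104
(3,6): OLD=12564079993612681/70368744177664 → NEW=255, ERR=-5379949771691639/70368744177664
(4,0): OLD=169346749699/2147483648 → NEW=0, ERR=169346749699/2147483648
(4,1): OLD=6083602714919/34359738368 → NEW=255, ERR=-2678130568921/34359738368
(4,2): OLD=74689097092521/549755813888 → NEW=255, ERR=-65498635448919/549755813888
(4,3): OLD=516799660657683/4398046511104 → NEW=0, ERR=516799660657683/4398046511104
(4,4): OLD=7038729133451785/35184372088832 → NEW=255, ERR=-1933285749200375/35184372088832
(4,5): OLD=133667223854072521/1125899906842624 → NEW=0, ERR=133667223854072521/1125899906842624
(4,6): OLD=3428284931706365263/18014398509481984 → NEW=255, ERR=-1165386688211540657/18014398509481984
(5,0): OLD=102270371513445/549755813888 → NEW=255, ERR=-37917361027995/549755813888
(5,1): OLD=356493560632183/4398046511104 → NEW=0, ERR=356493560632183/4398046511104
(5,2): OLD=7683981421842737/35184372088832 → NEW=255, ERR=-1288033460809423/35184372088832
(5,3): OLD=61349111134945749/281474976710656 → NEW=255, ERR=-10427007926271531/281474976710656
(5,4): OLD=3787101723912066119/18014398509481984 → NEW=255, ERR=-806569896005839801/18014398509481984
(5,5): OLD=22042086533484091223/144115188075855872 → NEW=255, ERR=-14707286425859156137/144115188075855872
(5,6): OLD=211113540516685962297/2305843009213693952 → NEW=0, ERR=211113540516685962297/2305843009213693952
Row 0: ###.#.#
Row 1: #.#####
Row 2: ##.#.#.
Row 3: ##.####
Row 4: .##.#.#
Row 5: #.####.

Answer: ###.#.#
#.#####
##.#.#.
##.####
.##.#.#
#.####.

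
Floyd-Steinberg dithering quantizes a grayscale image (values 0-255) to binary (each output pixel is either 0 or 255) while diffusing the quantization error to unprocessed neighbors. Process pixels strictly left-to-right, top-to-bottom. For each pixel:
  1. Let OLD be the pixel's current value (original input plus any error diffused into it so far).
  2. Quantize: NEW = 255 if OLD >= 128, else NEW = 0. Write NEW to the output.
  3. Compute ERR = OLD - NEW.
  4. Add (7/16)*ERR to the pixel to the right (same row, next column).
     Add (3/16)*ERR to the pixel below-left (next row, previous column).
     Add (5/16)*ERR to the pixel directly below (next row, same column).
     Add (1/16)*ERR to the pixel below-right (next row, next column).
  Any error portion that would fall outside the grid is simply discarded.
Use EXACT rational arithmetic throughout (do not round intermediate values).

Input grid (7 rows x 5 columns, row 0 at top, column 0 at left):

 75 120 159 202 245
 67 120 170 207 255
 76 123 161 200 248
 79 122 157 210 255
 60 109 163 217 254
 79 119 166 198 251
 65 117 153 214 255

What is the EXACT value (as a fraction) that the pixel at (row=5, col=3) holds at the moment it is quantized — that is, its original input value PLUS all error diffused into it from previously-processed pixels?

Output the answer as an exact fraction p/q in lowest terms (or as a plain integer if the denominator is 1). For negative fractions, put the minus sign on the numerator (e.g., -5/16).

(0,0): OLD=75 → NEW=0, ERR=75
(0,1): OLD=2445/16 → NEW=255, ERR=-1635/16
(0,2): OLD=29259/256 → NEW=0, ERR=29259/256
(0,3): OLD=1032205/4096 → NEW=255, ERR=-12275/4096
(0,4): OLD=15970395/65536 → NEW=255, ERR=-741285/65536
(1,0): OLD=18247/256 → NEW=0, ERR=18247/256
(1,1): OLD=297713/2048 → NEW=255, ERR=-224527/2048
(1,2): OLD=9883077/65536 → NEW=255, ERR=-6828603/65536
(1,3): OLD=43384865/262144 → NEW=255, ERR=-23461855/262144
(1,4): OLD=889703235/4194304 → NEW=255, ERR=-179844285/4194304
(2,0): OLD=2546667/32768 → NEW=0, ERR=2546667/32768
(2,1): OLD=112889289/1048576 → NEW=0, ERR=112889289/1048576
(2,2): OLD=2548568475/16777216 → NEW=255, ERR=-1729621605/16777216
(2,3): OLD=30165692577/268435456 → NEW=0, ERR=30165692577/268435456
(2,4): OLD=1194736626727/4294967296 → NEW=255, ERR=99519966247/4294967296
(3,0): OLD=2071534651/16777216 → NEW=0, ERR=2071534651/16777216
(3,1): OLD=26198019999/134217728 → NEW=255, ERR=-8027500641/134217728
(3,2): OLD=542951863813/4294967296 → NEW=0, ERR=542951863813/4294967296
(3,3): OLD=2562598166909/8589934592 → NEW=255, ERR=372164845949/8589934592
(3,4): OLD=39612588881937/137438953472 → NEW=255, ERR=4565655746577/137438953472
(4,0): OLD=187627902997/2147483648 → NEW=0, ERR=187627902997/2147483648
(4,1): OLD=10991981965717/68719476736 → NEW=255, ERR=-6531484601963/68719476736
(4,2): OLD=181758028193371/1099511627776 → NEW=255, ERR=-98617436889509/1099511627776
(4,3): OLD=3613939229873045/17592186044416 → NEW=255, ERR=-872068211453035/17592186044416
(4,4): OLD=69074379886648211/281474976710656 → NEW=255, ERR=-2701739174569069/281474976710656
(5,0): OLD=97287429267935/1099511627776 → NEW=0, ERR=97287429267935/1099511627776
(5,1): OLD=1026088275834973/8796093022208 → NEW=0, ERR=1026088275834973/8796093022208
(5,2): OLD=48912422352036165/281474976710656 → NEW=255, ERR=-22863696709181115/281474976710656
(5,3): OLD=157137527742856523/1125899906842624 → NEW=255, ERR=-129966948502012597/1125899906842624
Target (5,3): original=198, with diffused error = 157137527742856523/1125899906842624

Answer: 157137527742856523/1125899906842624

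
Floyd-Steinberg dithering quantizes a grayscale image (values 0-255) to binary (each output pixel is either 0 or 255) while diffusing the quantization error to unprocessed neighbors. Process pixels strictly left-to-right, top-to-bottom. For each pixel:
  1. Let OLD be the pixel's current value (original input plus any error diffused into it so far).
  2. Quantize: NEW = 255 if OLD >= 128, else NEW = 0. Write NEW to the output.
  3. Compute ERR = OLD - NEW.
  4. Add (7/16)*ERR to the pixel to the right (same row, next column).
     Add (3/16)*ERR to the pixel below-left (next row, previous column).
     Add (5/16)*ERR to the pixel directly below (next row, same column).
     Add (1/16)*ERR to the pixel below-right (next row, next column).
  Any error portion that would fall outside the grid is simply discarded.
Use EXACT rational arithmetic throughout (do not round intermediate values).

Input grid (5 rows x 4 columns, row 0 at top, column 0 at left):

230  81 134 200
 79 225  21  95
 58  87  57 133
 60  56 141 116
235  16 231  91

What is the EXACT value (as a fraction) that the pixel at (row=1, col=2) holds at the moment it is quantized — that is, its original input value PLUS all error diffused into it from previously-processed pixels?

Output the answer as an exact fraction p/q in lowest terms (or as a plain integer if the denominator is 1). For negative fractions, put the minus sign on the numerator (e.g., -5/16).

Answer: -1053783/65536

Derivation:
(0,0): OLD=230 → NEW=255, ERR=-25
(0,1): OLD=1121/16 → NEW=0, ERR=1121/16
(0,2): OLD=42151/256 → NEW=255, ERR=-23129/256
(0,3): OLD=657297/4096 → NEW=255, ERR=-387183/4096
(1,0): OLD=21587/256 → NEW=0, ERR=21587/256
(1,1): OLD=543301/2048 → NEW=255, ERR=21061/2048
(1,2): OLD=-1053783/65536 → NEW=0, ERR=-1053783/65536
Target (1,2): original=21, with diffused error = -1053783/65536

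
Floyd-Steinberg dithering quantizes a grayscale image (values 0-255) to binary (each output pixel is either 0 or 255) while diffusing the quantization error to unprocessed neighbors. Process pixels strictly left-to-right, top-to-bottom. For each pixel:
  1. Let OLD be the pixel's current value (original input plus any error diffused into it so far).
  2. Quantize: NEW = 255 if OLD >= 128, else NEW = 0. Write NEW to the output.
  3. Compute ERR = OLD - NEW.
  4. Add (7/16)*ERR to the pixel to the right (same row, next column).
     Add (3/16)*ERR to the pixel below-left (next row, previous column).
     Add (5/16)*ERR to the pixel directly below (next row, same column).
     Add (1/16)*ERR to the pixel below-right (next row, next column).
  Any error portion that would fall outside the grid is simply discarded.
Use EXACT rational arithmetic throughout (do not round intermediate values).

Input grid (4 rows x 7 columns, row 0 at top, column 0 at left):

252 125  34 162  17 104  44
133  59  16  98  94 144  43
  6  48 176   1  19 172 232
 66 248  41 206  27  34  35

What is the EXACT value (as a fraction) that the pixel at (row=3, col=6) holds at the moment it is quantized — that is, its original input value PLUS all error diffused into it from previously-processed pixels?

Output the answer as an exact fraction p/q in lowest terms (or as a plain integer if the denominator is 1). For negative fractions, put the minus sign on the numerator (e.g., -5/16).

Answer: -314427595114999/70368744177664

Derivation:
(0,0): OLD=252 → NEW=255, ERR=-3
(0,1): OLD=1979/16 → NEW=0, ERR=1979/16
(0,2): OLD=22557/256 → NEW=0, ERR=22557/256
(0,3): OLD=821451/4096 → NEW=255, ERR=-223029/4096
(0,4): OLD=-447091/65536 → NEW=0, ERR=-447091/65536
(0,5): OLD=105922267/1048576 → NEW=0, ERR=105922267/1048576
(0,6): OLD=1479653373/16777216 → NEW=0, ERR=1479653373/16777216
(1,0): OLD=39745/256 → NEW=255, ERR=-25535/256
(1,1): OLD=144071/2048 → NEW=0, ERR=144071/2048
(1,2): OLD=4707667/65536 → NEW=0, ERR=4707667/65536
(1,3): OLD=30576279/262144 → NEW=0, ERR=30576279/262144
(1,4): OLD=2658098213/16777216 → NEW=255, ERR=-1620091867/16777216
(1,5): OLD=20056174389/134217728 → NEW=255, ERR=-14169346251/134217728
(1,6): OLD=65900558203/2147483648 → NEW=0, ERR=65900558203/2147483648
(2,0): OLD=-392579/32768 → NEW=0, ERR=-392579/32768
(2,1): OLD=75472943/1048576 → NEW=0, ERR=75472943/1048576
(2,2): OLD=4298393677/16777216 → NEW=255, ERR=20203597/16777216
(2,3): OLD=3269578533/134217728 → NEW=0, ERR=3269578533/134217728
(2,4): OLD=-13983709771/1073741824 → NEW=0, ERR=-13983709771/1073741824
(2,5): OLD=4570885278055/34359738368 → NEW=255, ERR=-4190848005785/34359738368
(2,6): OLD=99852104797505/549755813888 → NEW=255, ERR=-40335627743935/549755813888
(3,0): OLD=1270902445/16777216 → NEW=0, ERR=1270902445/16777216
(3,1): OLD=40682877993/134217728 → NEW=255, ERR=6457357353/134217728
(3,2): OLD=76762873611/1073741824 → NEW=0, ERR=76762873611/1073741824
(3,3): OLD=1041629552349/4294967296 → NEW=255, ERR=-53587108131/4294967296
(3,4): OLD=-2130396556627/549755813888 → NEW=0, ERR=-2130396556627/549755813888
(3,5): OLD=-89639998119337/4398046511104 → NEW=0, ERR=-89639998119337/4398046511104
(3,6): OLD=-314427595114999/70368744177664 → NEW=0, ERR=-314427595114999/70368744177664
Target (3,6): original=35, with diffused error = -314427595114999/70368744177664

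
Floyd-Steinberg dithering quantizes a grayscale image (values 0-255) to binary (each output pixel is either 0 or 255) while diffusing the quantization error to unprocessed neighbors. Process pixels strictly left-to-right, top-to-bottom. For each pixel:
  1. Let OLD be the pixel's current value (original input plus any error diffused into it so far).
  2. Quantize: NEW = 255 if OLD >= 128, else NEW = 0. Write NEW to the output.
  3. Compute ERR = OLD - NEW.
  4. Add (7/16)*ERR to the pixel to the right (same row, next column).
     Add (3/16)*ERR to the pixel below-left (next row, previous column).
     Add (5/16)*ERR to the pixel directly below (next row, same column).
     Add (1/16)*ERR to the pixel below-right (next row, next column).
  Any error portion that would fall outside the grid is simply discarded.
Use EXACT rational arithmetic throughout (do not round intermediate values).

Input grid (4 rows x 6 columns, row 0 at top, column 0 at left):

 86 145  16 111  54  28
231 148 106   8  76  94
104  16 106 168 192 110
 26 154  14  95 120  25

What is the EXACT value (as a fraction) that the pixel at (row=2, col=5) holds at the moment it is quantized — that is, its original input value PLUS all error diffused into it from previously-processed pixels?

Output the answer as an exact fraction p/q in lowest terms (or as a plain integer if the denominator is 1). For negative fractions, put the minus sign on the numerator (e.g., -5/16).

(0,0): OLD=86 → NEW=0, ERR=86
(0,1): OLD=1461/8 → NEW=255, ERR=-579/8
(0,2): OLD=-2005/128 → NEW=0, ERR=-2005/128
(0,3): OLD=213293/2048 → NEW=0, ERR=213293/2048
(0,4): OLD=3262523/32768 → NEW=0, ERR=3262523/32768
(0,5): OLD=37517725/524288 → NEW=0, ERR=37517725/524288
(1,0): OLD=31271/128 → NEW=255, ERR=-1369/128
(1,1): OLD=126097/1024 → NEW=0, ERR=126097/1024
(1,2): OLD=5570021/32768 → NEW=255, ERR=-2785819/32768
(1,3): OLD=2757825/131072 → NEW=0, ERR=2757825/131072
(1,4): OLD=1142911331/8388608 → NEW=255, ERR=-996183709/8388608
(1,5): OLD=9479804357/134217728 → NEW=0, ERR=9479804357/134217728
(2,0): OLD=2027467/16384 → NEW=0, ERR=2027467/16384
(2,1): OLD=48240745/524288 → NEW=0, ERR=48240745/524288
(2,2): OLD=1101667707/8388608 → NEW=255, ERR=-1037427333/8388608
(2,3): OLD=6233685091/67108864 → NEW=0, ERR=6233685091/67108864
(2,4): OLD=451157180841/2147483648 → NEW=255, ERR=-96451149399/2147483648
(2,5): OLD=3607774493743/34359738368 → NEW=0, ERR=3607774493743/34359738368
Target (2,5): original=110, with diffused error = 3607774493743/34359738368

Answer: 3607774493743/34359738368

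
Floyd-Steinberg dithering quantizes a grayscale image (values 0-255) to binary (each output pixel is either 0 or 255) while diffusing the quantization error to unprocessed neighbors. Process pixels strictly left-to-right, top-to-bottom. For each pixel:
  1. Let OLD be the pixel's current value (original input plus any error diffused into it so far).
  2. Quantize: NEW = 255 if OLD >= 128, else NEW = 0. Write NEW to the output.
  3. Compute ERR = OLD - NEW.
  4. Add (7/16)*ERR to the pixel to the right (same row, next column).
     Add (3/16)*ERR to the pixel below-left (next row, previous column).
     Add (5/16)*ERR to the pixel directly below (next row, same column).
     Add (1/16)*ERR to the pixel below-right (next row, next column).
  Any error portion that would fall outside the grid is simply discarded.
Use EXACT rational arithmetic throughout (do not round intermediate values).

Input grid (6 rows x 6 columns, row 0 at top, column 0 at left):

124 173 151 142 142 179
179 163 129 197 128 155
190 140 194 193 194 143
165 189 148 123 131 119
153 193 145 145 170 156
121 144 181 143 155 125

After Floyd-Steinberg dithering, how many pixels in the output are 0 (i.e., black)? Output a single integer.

Answer: 14

Derivation:
(0,0): OLD=124 → NEW=0, ERR=124
(0,1): OLD=909/4 → NEW=255, ERR=-111/4
(0,2): OLD=8887/64 → NEW=255, ERR=-7433/64
(0,3): OLD=93377/1024 → NEW=0, ERR=93377/1024
(0,4): OLD=2980167/16384 → NEW=255, ERR=-1197753/16384
(0,5): OLD=38539505/262144 → NEW=255, ERR=-28307215/262144
(1,0): OLD=13603/64 → NEW=255, ERR=-2717/64
(1,1): OLD=62325/512 → NEW=0, ERR=62325/512
(1,2): OLD=2643161/16384 → NEW=255, ERR=-1534759/16384
(1,3): OLD=10718277/65536 → NEW=255, ERR=-5993403/65536
(1,4): OLD=212218255/4194304 → NEW=0, ERR=212218255/4194304
(1,5): OLD=9316199737/67108864 → NEW=255, ERR=-7796560583/67108864
(2,0): OLD=1634775/8192 → NEW=255, ERR=-454185/8192
(2,1): OLD=35013741/262144 → NEW=255, ERR=-31832979/262144
(2,2): OLD=428072967/4194304 → NEW=0, ERR=428072967/4194304
(2,3): OLD=7137194511/33554432 → NEW=255, ERR=-1419185649/33554432
(2,4): OLD=175887848749/1073741824 → NEW=255, ERR=-97916316371/1073741824
(2,5): OLD=1201910105355/17179869184 → NEW=0, ERR=1201910105355/17179869184
(3,0): OLD=523891623/4194304 → NEW=0, ERR=523891623/4194304
(3,1): OLD=7427927259/33554432 → NEW=255, ERR=-1128452901/33554432
(3,2): OLD=40174232545/268435456 → NEW=255, ERR=-28276808735/268435456
(3,3): OLD=910141291651/17179869184 → NEW=0, ERR=910141291651/17179869184
(3,4): OLD=18712898402659/137438953472 → NEW=255, ERR=-16334034732701/137438953472
(3,5): OLD=182888640000493/2199023255552 → NEW=0, ERR=182888640000493/2199023255552
(4,0): OLD=99711555753/536870912 → NEW=255, ERR=-37190526807/536870912
(4,1): OLD=1204644731861/8589934592 → NEW=255, ERR=-985788589099/8589934592
(4,2): OLD=19160333453935/274877906944 → NEW=0, ERR=19160333453935/274877906944
(4,3): OLD=717690721078859/4398046511104 → NEW=255, ERR=-403811139252661/4398046511104
(4,4): OLD=7852890988867707/70368744177664 → NEW=0, ERR=7852890988867707/70368744177664
(4,5): OLD=251509779006459261/1125899906842624 → NEW=255, ERR=-35594697238409859/1125899906842624
(5,0): OLD=10697505458255/137438953472 → NEW=0, ERR=10697505458255/137438953472
(5,1): OLD=663797050395327/4398046511104 → NEW=255, ERR=-457704809936193/4398046511104
(5,2): OLD=4674739263770981/35184372088832 → NEW=255, ERR=-4297275618881179/35184372088832
(5,3): OLD=97000655204756327/1125899906842624 → NEW=0, ERR=97000655204756327/1125899906842624
(5,4): OLD=486163486393563447/2251799813685248 → NEW=255, ERR=-88045466096174793/2251799813685248
(5,5): OLD=3782626903956940483/36028797018963968 → NEW=0, ERR=3782626903956940483/36028797018963968
Output grid:
  Row 0: .##.##  (2 black, running=2)
  Row 1: #.##.#  (2 black, running=4)
  Row 2: ##.##.  (2 black, running=6)
  Row 3: .##.#.  (3 black, running=9)
  Row 4: ##.#.#  (2 black, running=11)
  Row 5: .##.#.  (3 black, running=14)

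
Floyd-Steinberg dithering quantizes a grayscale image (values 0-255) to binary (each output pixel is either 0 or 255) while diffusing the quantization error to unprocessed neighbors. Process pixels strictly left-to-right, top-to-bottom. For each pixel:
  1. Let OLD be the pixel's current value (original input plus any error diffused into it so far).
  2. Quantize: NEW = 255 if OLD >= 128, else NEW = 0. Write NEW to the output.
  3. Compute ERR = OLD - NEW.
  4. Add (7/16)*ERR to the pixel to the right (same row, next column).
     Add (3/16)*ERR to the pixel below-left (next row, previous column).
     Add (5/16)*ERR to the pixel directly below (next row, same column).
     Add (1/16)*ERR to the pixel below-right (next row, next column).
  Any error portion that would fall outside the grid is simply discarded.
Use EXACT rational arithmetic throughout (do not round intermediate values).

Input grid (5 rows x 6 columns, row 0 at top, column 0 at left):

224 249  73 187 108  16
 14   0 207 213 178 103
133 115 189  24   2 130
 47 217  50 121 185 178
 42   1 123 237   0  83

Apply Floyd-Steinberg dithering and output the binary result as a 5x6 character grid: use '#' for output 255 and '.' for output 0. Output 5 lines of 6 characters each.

Answer: ##.#..
..###.
#.#..#
.#..#.
..##..

Derivation:
(0,0): OLD=224 → NEW=255, ERR=-31
(0,1): OLD=3767/16 → NEW=255, ERR=-313/16
(0,2): OLD=16497/256 → NEW=0, ERR=16497/256
(0,3): OLD=881431/4096 → NEW=255, ERR=-163049/4096
(0,4): OLD=5936545/65536 → NEW=0, ERR=5936545/65536
(0,5): OLD=58333031/1048576 → NEW=0, ERR=58333031/1048576
(1,0): OLD=165/256 → NEW=0, ERR=165/256
(1,1): OLD=8835/2048 → NEW=0, ERR=8835/2048
(1,2): OLD=14440127/65536 → NEW=255, ERR=-2271553/65536
(1,3): OLD=54108691/262144 → NEW=255, ERR=-12738029/262144
(1,4): OLD=3237861785/16777216 → NEW=255, ERR=-1040328295/16777216
(1,5): OLD=26552951903/268435456 → NEW=0, ERR=26552951903/268435456
(2,0): OLD=4391249/32768 → NEW=255, ERR=-3964591/32768
(2,1): OLD=59723147/1048576 → NEW=0, ERR=59723147/1048576
(2,2): OLD=3258898785/16777216 → NEW=255, ERR=-1019291295/16777216
(2,3): OLD=-4235629927/134217728 → NEW=0, ERR=-4235629927/134217728
(2,4): OLD=-67320033973/4294967296 → NEW=0, ERR=-67320033973/4294967296
(2,5): OLD=10320203846589/68719476736 → NEW=255, ERR=-7203262721091/68719476736
(3,0): OLD=333364033/16777216 → NEW=0, ERR=333364033/16777216
(3,1): OLD=30137074733/134217728 → NEW=255, ERR=-4088445907/134217728
(3,2): OLD=16460541143/1073741824 → NEW=0, ERR=16460541143/1073741824
(3,3): OLD=7635352375301/68719476736 → NEW=0, ERR=7635352375301/68719476736
(3,4): OLD=113846542180965/549755813888 → NEW=255, ERR=-26341190360475/549755813888
(3,5): OLD=1084568752237515/8796093022208 → NEW=0, ERR=1084568752237515/8796093022208
(4,0): OLD=91263536815/2147483648 → NEW=0, ERR=91263536815/2147483648
(4,1): OLD=487562666595/34359738368 → NEW=0, ERR=487562666595/34359738368
(4,2): OLD=168145953536057/1099511627776 → NEW=255, ERR=-112229511546823/1099511627776
(4,3): OLD=3853378153690493/17592186044416 → NEW=255, ERR=-632629287635587/17592186044416
(4,4): OLD=-180932749622963/281474976710656 → NEW=0, ERR=-180932749622963/281474976710656
(4,5): OLD=532576550717829627/4503599627370496 → NEW=0, ERR=532576550717829627/4503599627370496
Row 0: ##.#..
Row 1: ..###.
Row 2: #.#..#
Row 3: .#..#.
Row 4: ..##..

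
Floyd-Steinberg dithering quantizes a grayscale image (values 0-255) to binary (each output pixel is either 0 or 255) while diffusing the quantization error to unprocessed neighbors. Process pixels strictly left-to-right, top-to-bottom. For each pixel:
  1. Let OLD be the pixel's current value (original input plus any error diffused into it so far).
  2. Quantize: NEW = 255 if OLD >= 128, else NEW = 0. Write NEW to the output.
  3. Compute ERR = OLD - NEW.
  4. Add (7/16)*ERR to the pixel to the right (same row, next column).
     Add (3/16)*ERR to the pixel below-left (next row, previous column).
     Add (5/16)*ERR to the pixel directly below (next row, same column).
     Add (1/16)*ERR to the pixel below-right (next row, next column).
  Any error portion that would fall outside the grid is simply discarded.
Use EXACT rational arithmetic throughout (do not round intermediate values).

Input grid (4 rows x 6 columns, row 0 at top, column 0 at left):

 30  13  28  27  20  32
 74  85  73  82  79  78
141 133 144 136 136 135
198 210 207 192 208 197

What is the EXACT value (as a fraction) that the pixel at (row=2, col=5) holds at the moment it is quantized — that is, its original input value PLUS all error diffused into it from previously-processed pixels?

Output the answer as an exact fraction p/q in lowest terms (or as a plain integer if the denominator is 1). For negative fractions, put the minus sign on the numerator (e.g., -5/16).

Answer: 6087897433035/34359738368

Derivation:
(0,0): OLD=30 → NEW=0, ERR=30
(0,1): OLD=209/8 → NEW=0, ERR=209/8
(0,2): OLD=5047/128 → NEW=0, ERR=5047/128
(0,3): OLD=90625/2048 → NEW=0, ERR=90625/2048
(0,4): OLD=1289735/32768 → NEW=0, ERR=1289735/32768
(0,5): OLD=25805361/524288 → NEW=0, ERR=25805361/524288
(1,0): OLD=11299/128 → NEW=0, ERR=11299/128
(1,1): OLD=144437/1024 → NEW=255, ERR=-116683/1024
(1,2): OLD=1487641/32768 → NEW=0, ERR=1487641/32768
(1,3): OLD=16454085/131072 → NEW=0, ERR=16454085/131072
(1,4): OLD=1327209295/8388608 → NEW=255, ERR=-811885745/8388608
(1,5): OLD=7180383609/134217728 → NEW=0, ERR=7180383609/134217728
(2,0): OLD=2412055/16384 → NEW=255, ERR=-1765865/16384
(2,1): OLD=33694381/524288 → NEW=0, ERR=33694381/524288
(2,2): OLD=1700538823/8388608 → NEW=255, ERR=-438556217/8388608
(2,3): OLD=9197101775/67108864 → NEW=255, ERR=-7915658545/67108864
(2,4): OLD=154677830765/2147483648 → NEW=0, ERR=154677830765/2147483648
(2,5): OLD=6087897433035/34359738368 → NEW=255, ERR=-2673835850805/34359738368
Target (2,5): original=135, with diffused error = 6087897433035/34359738368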